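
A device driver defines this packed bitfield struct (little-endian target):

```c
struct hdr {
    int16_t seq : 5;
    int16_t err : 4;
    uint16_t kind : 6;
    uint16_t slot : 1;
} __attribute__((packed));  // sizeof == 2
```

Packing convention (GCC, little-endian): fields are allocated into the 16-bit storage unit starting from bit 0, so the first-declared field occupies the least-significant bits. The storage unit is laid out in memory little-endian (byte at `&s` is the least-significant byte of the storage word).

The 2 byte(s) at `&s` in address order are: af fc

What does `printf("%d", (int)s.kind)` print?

62

[0]=0xaf [1]=0xfc (little-endian) → word 0xfcaf
seq [0+:5] = (word>>0) & 0x1f = 15
err [5+:4] = (word>>5) & 0xf = 5
kind [9+:6] = (word>>9) & 0x3f = 62  ←
slot [15+:1] = (word>>15) & 0x1 = 1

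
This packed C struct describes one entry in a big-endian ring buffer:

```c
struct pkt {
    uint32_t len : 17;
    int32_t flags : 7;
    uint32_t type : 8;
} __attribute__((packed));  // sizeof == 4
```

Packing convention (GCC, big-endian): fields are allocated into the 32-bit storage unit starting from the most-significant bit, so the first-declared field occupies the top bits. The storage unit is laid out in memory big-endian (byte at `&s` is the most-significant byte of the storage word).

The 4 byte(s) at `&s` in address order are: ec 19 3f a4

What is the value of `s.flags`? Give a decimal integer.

63

[0]=0xec [1]=0x19 [2]=0x3f [3]=0xa4 (big-endian) → word 0xec193fa4
len:17 @ bit 15 → (0xec193fa4>>15)&0x1ffff = 0x1d832
flags:7 @ bit 8 → (0xec193fa4>>8)&0x7f = 0x3f  ←
type:8 @ bit 0 → (0xec193fa4>>0)&0xff = 0xa4
flags signed 7b, MSB=0: value = 63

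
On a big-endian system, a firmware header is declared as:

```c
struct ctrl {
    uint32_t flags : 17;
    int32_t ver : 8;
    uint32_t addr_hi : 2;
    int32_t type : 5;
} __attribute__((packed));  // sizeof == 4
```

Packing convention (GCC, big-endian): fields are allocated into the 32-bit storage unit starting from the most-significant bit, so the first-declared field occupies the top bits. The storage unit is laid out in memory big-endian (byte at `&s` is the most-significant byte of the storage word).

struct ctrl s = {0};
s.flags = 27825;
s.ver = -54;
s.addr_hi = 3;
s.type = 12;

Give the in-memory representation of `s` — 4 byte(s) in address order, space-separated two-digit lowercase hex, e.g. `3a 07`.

flags (17b) val=27825 bits=0x6cb1 at bit 15: 0x36588000
ver (8b) val=-54 bits=0xca at bit 7: 0x3658e500
addr_hi (2b) val=3 bits=0x3 at bit 5: 0x3658e560
type (5b) val=12 bits=0xc at bit 0: 0x3658e56c
word = 0x3658e56c → big-endian bytes:
  [0]=0x36  [1]=0x58  [2]=0xe5  [3]=0x6c

36 58 e5 6c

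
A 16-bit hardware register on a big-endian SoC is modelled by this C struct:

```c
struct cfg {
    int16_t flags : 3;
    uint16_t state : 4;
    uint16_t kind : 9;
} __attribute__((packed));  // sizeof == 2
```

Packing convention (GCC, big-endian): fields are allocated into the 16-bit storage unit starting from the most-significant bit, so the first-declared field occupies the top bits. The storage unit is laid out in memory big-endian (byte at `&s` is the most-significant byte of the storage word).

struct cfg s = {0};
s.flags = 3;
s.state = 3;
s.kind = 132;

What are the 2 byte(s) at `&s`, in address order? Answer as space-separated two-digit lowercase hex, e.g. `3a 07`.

66 84

[13+:3] flags=3 & 0x7 = 0x3; word=0x6000
[9+:4] state=3 & 0xf = 0x3; word=0x6600
[0+:9] kind=132 & 0x1ff = 0x84; word=0x6684
word = 0x6684 → big-endian bytes:
  [0]=0x66  [1]=0x84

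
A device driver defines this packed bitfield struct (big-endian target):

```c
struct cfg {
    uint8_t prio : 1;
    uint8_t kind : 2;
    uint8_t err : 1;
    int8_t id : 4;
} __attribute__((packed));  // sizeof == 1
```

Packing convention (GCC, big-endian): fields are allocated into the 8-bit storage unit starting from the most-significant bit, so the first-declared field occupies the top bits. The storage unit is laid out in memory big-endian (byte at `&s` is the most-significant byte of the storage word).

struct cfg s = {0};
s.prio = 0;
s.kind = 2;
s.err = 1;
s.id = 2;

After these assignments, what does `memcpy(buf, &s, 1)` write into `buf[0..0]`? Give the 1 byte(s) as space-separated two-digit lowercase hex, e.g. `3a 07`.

52

[7+:1] prio=0 & 0x1 = 0x0; word=0x00
[5+:2] kind=2 & 0x3 = 0x2; word=0x40
[4+:1] err=1 & 0x1 = 0x1; word=0x50
[0+:4] id=2 & 0xf = 0x2; word=0x52
word = 0x52 → big-endian bytes:
  [0]=0x52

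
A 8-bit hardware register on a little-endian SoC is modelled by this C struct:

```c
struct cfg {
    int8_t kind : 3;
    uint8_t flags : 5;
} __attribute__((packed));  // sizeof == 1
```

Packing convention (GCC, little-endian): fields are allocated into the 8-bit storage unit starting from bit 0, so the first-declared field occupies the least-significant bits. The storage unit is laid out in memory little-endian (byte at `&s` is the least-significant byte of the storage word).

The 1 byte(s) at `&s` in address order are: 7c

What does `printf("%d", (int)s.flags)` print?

[0]=0x7c (little-endian) → word 0x7c
kind [0+:3] = (word>>0) & 0x7 = 4
flags [3+:5] = (word>>3) & 0x1f = 15  ←

15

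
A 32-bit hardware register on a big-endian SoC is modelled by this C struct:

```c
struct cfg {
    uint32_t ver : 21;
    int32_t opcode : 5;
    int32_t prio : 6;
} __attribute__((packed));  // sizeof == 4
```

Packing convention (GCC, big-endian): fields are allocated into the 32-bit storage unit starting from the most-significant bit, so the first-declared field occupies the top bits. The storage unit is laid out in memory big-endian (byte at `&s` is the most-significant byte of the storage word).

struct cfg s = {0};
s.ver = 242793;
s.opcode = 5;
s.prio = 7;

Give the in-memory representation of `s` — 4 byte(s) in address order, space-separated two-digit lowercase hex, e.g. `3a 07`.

1d a3 49 47

ver (21b) val=242793 bits=0x3b469 at bit 11: 0x1da34800
opcode (5b) val=5 bits=0x5 at bit 6: 0x1da34940
prio (6b) val=7 bits=0x7 at bit 0: 0x1da34947
word = 0x1da34947 → big-endian bytes:
  [0]=0x1d  [1]=0xa3  [2]=0x49  [3]=0x47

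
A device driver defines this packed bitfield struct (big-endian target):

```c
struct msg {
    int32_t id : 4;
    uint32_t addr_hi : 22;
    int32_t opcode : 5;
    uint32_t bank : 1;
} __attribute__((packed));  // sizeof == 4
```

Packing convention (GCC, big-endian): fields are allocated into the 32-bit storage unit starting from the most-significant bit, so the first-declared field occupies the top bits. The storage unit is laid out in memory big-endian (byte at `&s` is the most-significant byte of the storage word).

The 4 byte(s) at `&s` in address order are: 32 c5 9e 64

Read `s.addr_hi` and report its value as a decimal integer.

726649

[0]=0x32 [1]=0xc5 [2]=0x9e [3]=0x64 (big-endian) → word 0x32c59e64
id [28+:4] = (word>>28) & 0xf = 3
addr_hi [6+:22] = (word>>6) & 0x3fffff = 726649  ←
opcode [1+:5] = (word>>1) & 0x1f = 18
bank [0+:1] = (word>>0) & 0x1 = 0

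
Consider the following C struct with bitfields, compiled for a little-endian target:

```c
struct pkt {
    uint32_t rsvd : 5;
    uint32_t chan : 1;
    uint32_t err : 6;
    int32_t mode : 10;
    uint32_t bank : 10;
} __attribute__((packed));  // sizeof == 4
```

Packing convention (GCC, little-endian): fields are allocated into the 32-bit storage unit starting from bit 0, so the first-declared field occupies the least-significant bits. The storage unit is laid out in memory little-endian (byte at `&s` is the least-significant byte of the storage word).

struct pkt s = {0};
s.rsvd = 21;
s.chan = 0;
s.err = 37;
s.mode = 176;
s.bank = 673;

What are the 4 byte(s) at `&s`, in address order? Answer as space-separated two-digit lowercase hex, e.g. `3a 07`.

55 09 4b a8

rsvd (5b) val=21 bits=0x15 at bit 0: 0x00000015
chan (1b) val=0 bits=0x0 at bit 5: 0x00000015
err (6b) val=37 bits=0x25 at bit 6: 0x00000955
mode (10b) val=176 bits=0xb0 at bit 12: 0x000b0955
bank (10b) val=673 bits=0x2a1 at bit 22: 0xa84b0955
word = 0xa84b0955 → little-endian bytes:
  [0]=0x55  [1]=0x09  [2]=0x4b  [3]=0xa8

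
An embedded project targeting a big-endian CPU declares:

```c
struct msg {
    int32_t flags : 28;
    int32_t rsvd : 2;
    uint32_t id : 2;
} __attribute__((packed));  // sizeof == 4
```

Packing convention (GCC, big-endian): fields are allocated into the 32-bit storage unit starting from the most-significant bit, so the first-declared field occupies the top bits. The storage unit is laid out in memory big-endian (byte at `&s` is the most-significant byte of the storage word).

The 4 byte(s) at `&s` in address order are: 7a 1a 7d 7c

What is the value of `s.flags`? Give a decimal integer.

128034775

[0]=0x7a [1]=0x1a [2]=0x7d [3]=0x7c (big-endian) → word 0x7a1a7d7c
flags [4+:28] = (word>>4) & 0xfffffff = 128034775  ←
rsvd [2+:2] = (word>>2) & 0x3 = 3
id [0+:2] = (word>>0) & 0x3 = 0
flags signed 28b, MSB=0: value = 128034775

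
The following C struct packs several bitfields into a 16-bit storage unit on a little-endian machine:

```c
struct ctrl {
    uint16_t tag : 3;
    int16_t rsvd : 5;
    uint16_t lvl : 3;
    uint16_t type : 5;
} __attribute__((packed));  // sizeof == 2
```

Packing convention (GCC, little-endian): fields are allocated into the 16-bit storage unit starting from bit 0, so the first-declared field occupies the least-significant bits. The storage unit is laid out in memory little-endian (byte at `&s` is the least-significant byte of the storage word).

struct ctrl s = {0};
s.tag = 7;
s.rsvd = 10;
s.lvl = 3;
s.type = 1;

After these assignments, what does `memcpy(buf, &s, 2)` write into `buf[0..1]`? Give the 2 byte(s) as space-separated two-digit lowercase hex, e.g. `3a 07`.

57 0b

[0+:3] tag=7 & 0x7 = 0x7; word=0x0007
[3+:5] rsvd=10 & 0x1f = 0xa; word=0x0057
[8+:3] lvl=3 & 0x7 = 0x3; word=0x0357
[11+:5] type=1 & 0x1f = 0x1; word=0x0b57
word = 0x0b57 → little-endian bytes:
  [0]=0x57  [1]=0x0b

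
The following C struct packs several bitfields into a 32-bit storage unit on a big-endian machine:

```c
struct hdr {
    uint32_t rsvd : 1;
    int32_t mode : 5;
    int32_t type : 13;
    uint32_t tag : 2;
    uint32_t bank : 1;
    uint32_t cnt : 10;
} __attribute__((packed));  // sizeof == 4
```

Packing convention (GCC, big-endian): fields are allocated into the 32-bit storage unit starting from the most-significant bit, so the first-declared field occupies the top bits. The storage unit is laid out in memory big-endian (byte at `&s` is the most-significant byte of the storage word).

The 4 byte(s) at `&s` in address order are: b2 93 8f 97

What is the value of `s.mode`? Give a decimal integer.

[0]=0xb2 [1]=0x93 [2]=0x8f [3]=0x97 (big-endian) → word 0xb2938f97
rsvd [31+:1] = (word>>31) & 0x1 = 1
mode [26+:5] = (word>>26) & 0x1f = 12  ←
type [13+:13] = (word>>13) & 0x1fff = 5276
tag [11+:2] = (word>>11) & 0x3 = 1
bank [10+:1] = (word>>10) & 0x1 = 1
cnt [0+:10] = (word>>0) & 0x3ff = 919
mode signed 5b, MSB=0: value = 12

12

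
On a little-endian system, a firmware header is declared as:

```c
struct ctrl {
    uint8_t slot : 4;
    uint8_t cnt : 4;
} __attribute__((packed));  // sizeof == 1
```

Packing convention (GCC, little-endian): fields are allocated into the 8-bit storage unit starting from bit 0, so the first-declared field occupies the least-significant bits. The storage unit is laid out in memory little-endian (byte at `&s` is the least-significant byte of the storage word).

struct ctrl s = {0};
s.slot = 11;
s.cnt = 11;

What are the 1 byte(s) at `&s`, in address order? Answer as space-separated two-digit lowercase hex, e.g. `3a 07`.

[0+:4] slot=11 & 0xf = 0xb; word=0x0b
[4+:4] cnt=11 & 0xf = 0xb; word=0xbb
word = 0xbb → little-endian bytes:
  [0]=0xbb

bb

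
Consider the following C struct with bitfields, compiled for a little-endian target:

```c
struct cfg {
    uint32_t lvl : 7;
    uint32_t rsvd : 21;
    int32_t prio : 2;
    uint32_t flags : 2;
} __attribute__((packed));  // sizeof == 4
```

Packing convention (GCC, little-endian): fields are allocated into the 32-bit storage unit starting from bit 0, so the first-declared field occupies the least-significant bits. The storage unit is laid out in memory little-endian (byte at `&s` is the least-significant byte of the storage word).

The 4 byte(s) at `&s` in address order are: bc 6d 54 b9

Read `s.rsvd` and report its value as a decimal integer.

[0]=0xbc [1]=0x6d [2]=0x54 [3]=0xb9 (little-endian) → word 0xb9546dbc
lvl:7 @ bit 0 → (0xb9546dbc>>0)&0x7f = 0x3c
rsvd:21 @ bit 7 → (0xb9546dbc>>7)&0x1fffff = 0x12a8db  ←
prio:2 @ bit 28 → (0xb9546dbc>>28)&0x3 = 0x3
flags:2 @ bit 30 → (0xb9546dbc>>30)&0x3 = 0x2

1222875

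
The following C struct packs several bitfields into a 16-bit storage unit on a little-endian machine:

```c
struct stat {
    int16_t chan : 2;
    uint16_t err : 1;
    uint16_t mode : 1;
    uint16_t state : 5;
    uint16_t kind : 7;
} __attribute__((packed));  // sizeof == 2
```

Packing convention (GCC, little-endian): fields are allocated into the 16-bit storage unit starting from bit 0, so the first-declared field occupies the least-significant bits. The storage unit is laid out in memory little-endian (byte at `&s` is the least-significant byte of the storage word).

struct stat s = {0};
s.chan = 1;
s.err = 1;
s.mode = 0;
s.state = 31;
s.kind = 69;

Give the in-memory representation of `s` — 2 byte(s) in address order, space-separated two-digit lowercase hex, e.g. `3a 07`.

f5 8b

[0+:2] chan=1 & 0x3 = 0x1; word=0x0001
[2+:1] err=1 & 0x1 = 0x1; word=0x0005
[3+:1] mode=0 & 0x1 = 0x0; word=0x0005
[4+:5] state=31 & 0x1f = 0x1f; word=0x01f5
[9+:7] kind=69 & 0x7f = 0x45; word=0x8bf5
word = 0x8bf5 → little-endian bytes:
  [0]=0xf5  [1]=0x8b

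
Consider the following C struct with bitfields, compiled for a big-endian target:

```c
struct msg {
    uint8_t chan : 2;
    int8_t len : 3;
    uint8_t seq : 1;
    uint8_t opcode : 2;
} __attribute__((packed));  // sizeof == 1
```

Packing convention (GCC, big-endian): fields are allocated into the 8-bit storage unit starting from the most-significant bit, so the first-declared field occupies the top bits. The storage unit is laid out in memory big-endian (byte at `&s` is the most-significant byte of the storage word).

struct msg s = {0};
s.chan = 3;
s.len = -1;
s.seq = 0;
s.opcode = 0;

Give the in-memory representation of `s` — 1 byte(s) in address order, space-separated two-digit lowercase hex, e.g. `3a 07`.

[6+:2] chan=3 & 0x3 = 0x3; word=0xc0
[3+:3] len=-1 & 0x7 = 0x7; word=0xf8
[2+:1] seq=0 & 0x1 = 0x0; word=0xf8
[0+:2] opcode=0 & 0x3 = 0x0; word=0xf8
word = 0xf8 → big-endian bytes:
  [0]=0xf8

f8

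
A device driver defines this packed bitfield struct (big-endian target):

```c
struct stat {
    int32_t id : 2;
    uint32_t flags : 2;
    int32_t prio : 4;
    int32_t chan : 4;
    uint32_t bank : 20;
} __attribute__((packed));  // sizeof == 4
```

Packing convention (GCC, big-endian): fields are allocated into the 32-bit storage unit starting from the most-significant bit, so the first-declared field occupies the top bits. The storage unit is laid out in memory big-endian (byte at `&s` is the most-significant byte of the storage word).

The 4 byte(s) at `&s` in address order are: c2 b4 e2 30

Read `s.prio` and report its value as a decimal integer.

2

[0]=0xc2 [1]=0xb4 [2]=0xe2 [3]=0x30 (big-endian) → word 0xc2b4e230
id [30+:2] = (word>>30) & 0x3 = 3
flags [28+:2] = (word>>28) & 0x3 = 0
prio [24+:4] = (word>>24) & 0xf = 2  ←
chan [20+:4] = (word>>20) & 0xf = 11
bank [0+:20] = (word>>0) & 0xfffff = 320048
prio signed 4b, MSB=0: value = 2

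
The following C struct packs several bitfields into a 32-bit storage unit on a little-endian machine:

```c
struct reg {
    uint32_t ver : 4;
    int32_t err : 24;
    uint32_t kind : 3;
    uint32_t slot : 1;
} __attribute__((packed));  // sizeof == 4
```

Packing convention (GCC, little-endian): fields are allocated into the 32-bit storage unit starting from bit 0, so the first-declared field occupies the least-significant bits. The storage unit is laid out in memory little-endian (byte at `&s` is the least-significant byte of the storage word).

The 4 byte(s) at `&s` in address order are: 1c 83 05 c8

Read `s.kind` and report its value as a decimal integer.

4

[0]=0x1c [1]=0x83 [2]=0x05 [3]=0xc8 (little-endian) → word 0xc805831c
ver:4 @ bit 0 → (0xc805831c>>0)&0xf = 0xc
err:24 @ bit 4 → (0xc805831c>>4)&0xffffff = 0x805831
kind:3 @ bit 28 → (0xc805831c>>28)&0x7 = 0x4  ←
slot:1 @ bit 31 → (0xc805831c>>31)&0x1 = 0x1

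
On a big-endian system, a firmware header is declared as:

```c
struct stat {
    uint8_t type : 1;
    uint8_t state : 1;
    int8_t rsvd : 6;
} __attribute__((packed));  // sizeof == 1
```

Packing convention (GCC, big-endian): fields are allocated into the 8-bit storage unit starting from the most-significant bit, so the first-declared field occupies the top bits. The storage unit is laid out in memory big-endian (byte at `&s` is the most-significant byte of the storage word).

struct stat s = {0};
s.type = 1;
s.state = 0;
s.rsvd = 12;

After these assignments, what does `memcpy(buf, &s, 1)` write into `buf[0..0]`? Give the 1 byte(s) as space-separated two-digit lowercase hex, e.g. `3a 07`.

8c

[7+:1] type=1 & 0x1 = 0x1; word=0x80
[6+:1] state=0 & 0x1 = 0x0; word=0x80
[0+:6] rsvd=12 & 0x3f = 0xc; word=0x8c
word = 0x8c → big-endian bytes:
  [0]=0x8c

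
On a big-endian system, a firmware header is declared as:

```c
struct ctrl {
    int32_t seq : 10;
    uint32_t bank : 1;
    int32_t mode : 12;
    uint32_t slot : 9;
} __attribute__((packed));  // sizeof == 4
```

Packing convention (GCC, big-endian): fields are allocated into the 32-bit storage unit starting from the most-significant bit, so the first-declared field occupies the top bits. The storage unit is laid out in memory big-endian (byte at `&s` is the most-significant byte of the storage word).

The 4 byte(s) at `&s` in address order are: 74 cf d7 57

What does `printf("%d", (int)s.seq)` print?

467

[0]=0x74 [1]=0xcf [2]=0xd7 [3]=0x57 (big-endian) → word 0x74cfd757
seq:10 @ bit 22 → (0x74cfd757>>22)&0x3ff = 0x1d3  ←
bank:1 @ bit 21 → (0x74cfd757>>21)&0x1 = 0x0
mode:12 @ bit 9 → (0x74cfd757>>9)&0xfff = 0x7eb
slot:9 @ bit 0 → (0x74cfd757>>0)&0x1ff = 0x157
seq signed 10b, MSB=0: value = 467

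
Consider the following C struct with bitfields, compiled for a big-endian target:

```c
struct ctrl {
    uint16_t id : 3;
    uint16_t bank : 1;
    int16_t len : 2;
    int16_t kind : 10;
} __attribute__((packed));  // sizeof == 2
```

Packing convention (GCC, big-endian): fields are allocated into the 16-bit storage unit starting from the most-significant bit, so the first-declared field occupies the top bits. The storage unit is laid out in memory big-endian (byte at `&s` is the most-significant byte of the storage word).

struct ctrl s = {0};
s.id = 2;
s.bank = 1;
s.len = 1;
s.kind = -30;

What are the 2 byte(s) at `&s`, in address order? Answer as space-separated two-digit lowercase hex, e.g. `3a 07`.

[13+:3] id=2 & 0x7 = 0x2; word=0x4000
[12+:1] bank=1 & 0x1 = 0x1; word=0x5000
[10+:2] len=1 & 0x3 = 0x1; word=0x5400
[0+:10] kind=-30 & 0x3ff = 0x3e2; word=0x57e2
word = 0x57e2 → big-endian bytes:
  [0]=0x57  [1]=0xe2

57 e2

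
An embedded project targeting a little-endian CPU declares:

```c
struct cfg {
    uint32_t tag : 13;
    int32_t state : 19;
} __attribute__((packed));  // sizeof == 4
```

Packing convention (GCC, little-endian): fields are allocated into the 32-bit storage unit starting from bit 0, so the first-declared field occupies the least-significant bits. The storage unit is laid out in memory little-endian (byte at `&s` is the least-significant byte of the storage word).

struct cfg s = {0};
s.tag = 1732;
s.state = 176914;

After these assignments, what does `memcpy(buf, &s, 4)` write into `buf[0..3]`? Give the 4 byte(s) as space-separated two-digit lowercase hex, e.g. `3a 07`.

c4 46 62 56

[0+:13] tag=1732 & 0x1fff = 0x6c4; word=0x000006c4
[13+:19] state=176914 & 0x7ffff = 0x2b312; word=0x566246c4
word = 0x566246c4 → little-endian bytes:
  [0]=0xc4  [1]=0x46  [2]=0x62  [3]=0x56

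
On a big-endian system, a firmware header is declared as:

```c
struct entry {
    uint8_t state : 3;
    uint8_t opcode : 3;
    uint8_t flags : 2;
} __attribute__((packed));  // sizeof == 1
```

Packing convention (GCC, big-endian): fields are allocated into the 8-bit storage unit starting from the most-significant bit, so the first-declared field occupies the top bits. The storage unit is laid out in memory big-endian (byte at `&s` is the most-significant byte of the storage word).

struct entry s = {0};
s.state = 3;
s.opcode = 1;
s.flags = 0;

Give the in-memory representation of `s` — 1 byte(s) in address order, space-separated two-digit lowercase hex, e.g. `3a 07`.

state (3b) val=3 bits=0x3 at bit 5: 0x60
opcode (3b) val=1 bits=0x1 at bit 2: 0x64
flags (2b) val=0 bits=0x0 at bit 0: 0x64
word = 0x64 → big-endian bytes:
  [0]=0x64

64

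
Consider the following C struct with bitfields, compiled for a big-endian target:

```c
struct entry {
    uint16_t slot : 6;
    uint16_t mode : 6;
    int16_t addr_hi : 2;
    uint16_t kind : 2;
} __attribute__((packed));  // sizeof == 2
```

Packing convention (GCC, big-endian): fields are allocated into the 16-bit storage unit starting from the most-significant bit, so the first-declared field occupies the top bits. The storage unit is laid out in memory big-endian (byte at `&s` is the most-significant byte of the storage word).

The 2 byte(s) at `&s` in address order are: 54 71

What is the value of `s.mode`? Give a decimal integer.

[0]=0x54 [1]=0x71 (big-endian) → word 0x5471
slot [10+:6] = (word>>10) & 0x3f = 21
mode [4+:6] = (word>>4) & 0x3f = 7  ←
addr_hi [2+:2] = (word>>2) & 0x3 = 0
kind [0+:2] = (word>>0) & 0x3 = 1

7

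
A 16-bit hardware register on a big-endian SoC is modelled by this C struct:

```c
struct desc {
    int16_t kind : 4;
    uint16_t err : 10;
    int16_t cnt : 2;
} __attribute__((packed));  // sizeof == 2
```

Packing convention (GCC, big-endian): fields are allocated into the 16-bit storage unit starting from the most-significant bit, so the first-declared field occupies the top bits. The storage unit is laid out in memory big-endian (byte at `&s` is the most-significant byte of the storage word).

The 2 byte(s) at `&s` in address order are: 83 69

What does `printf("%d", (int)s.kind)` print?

-8

[0]=0x83 [1]=0x69 (big-endian) → word 0x8369
kind [12+:4] = (word>>12) & 0xf = 8  ←
err [2+:10] = (word>>2) & 0x3ff = 218
cnt [0+:2] = (word>>0) & 0x3 = 1
kind signed 4b, MSB=1: 8 - 16 = -8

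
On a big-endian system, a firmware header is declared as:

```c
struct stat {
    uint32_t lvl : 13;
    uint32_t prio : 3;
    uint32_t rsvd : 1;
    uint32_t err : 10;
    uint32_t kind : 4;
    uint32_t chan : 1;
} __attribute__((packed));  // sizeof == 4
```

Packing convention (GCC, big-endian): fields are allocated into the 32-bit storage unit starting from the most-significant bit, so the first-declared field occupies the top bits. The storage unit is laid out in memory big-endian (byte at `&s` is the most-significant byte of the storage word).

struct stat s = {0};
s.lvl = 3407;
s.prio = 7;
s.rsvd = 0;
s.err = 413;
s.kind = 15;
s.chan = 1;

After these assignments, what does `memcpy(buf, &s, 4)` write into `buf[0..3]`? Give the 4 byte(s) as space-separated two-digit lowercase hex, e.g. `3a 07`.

lvl (13b) val=3407 bits=0xd4f at bit 19: 0x6a780000
prio (3b) val=7 bits=0x7 at bit 16: 0x6a7f0000
rsvd (1b) val=0 bits=0x0 at bit 15: 0x6a7f0000
err (10b) val=413 bits=0x19d at bit 5: 0x6a7f33a0
kind (4b) val=15 bits=0xf at bit 1: 0x6a7f33be
chan (1b) val=1 bits=0x1 at bit 0: 0x6a7f33bf
word = 0x6a7f33bf → big-endian bytes:
  [0]=0x6a  [1]=0x7f  [2]=0x33  [3]=0xbf

6a 7f 33 bf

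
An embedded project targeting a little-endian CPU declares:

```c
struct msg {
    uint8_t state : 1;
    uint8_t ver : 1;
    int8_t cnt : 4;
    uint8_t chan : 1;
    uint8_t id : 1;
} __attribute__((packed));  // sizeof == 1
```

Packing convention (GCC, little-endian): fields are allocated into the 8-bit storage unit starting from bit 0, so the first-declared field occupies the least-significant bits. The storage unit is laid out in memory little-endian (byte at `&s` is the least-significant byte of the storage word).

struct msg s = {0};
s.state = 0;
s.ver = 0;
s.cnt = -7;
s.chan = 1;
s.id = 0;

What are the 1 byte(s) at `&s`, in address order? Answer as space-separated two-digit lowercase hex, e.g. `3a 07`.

64

state (1b) val=0 bits=0x0 at bit 0: 0x00
ver (1b) val=0 bits=0x0 at bit 1: 0x00
cnt (4b) val=-7 bits=0x9 at bit 2: 0x24
chan (1b) val=1 bits=0x1 at bit 6: 0x64
id (1b) val=0 bits=0x0 at bit 7: 0x64
word = 0x64 → little-endian bytes:
  [0]=0x64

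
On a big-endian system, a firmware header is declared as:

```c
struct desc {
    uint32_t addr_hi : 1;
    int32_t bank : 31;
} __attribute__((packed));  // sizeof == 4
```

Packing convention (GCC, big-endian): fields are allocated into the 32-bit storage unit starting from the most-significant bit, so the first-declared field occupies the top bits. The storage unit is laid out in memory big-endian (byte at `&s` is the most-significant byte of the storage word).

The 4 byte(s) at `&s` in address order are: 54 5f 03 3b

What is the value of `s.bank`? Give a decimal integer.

[0]=0x54 [1]=0x5f [2]=0x03 [3]=0x3b (big-endian) → word 0x545f033b
addr_hi:1 @ bit 31 → (0x545f033b>>31)&0x1 = 0x0
bank:31 @ bit 0 → (0x545f033b>>0)&0x7fffffff = 0x545f033b  ←
bank signed 31b, MSB=1: 1415512891 - 2147483648 = -731970757

-731970757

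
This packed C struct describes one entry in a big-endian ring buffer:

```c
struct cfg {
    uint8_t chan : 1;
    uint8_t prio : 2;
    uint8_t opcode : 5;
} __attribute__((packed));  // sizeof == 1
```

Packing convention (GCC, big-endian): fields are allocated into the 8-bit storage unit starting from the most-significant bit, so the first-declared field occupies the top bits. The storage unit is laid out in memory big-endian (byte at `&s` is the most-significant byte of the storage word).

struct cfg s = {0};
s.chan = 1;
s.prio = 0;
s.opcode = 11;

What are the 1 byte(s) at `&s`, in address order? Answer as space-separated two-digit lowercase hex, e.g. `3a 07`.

chan:1 = 1 → 0x1 << 7 → word 0x80
prio:2 = 0 → 0x0 << 5 → word 0x80
opcode:5 = 11 → 0xb << 0 → word 0x8b
word = 0x8b → big-endian bytes:
  [0]=0x8b

8b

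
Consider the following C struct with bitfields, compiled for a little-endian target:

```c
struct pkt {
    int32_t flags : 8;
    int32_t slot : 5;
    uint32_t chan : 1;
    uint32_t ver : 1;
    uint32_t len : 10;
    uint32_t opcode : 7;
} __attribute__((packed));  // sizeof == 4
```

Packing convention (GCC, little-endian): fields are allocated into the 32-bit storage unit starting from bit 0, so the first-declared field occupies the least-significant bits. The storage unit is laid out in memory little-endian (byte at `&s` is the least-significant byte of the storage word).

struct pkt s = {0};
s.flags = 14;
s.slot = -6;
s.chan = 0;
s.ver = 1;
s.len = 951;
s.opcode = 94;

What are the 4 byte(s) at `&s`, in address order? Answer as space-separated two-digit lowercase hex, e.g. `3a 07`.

flags (8b) val=14 bits=0xe at bit 0: 0x0000000e
slot (5b) val=-6 bits=0x1a at bit 8: 0x00001a0e
chan (1b) val=0 bits=0x0 at bit 13: 0x00001a0e
ver (1b) val=1 bits=0x1 at bit 14: 0x00005a0e
len (10b) val=951 bits=0x3b7 at bit 15: 0x01dbda0e
opcode (7b) val=94 bits=0x5e at bit 25: 0xbddbda0e
word = 0xbddbda0e → little-endian bytes:
  [0]=0x0e  [1]=0xda  [2]=0xdb  [3]=0xbd

0e da db bd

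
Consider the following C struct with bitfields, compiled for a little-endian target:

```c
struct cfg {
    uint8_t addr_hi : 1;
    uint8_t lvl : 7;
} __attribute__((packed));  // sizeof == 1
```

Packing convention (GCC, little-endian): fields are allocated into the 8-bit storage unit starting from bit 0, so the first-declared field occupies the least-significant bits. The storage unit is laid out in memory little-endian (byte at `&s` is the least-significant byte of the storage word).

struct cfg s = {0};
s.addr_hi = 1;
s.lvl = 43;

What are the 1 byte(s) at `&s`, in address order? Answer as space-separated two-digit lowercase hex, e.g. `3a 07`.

addr_hi:1 = 1 → 0x1 << 0 → word 0x01
lvl:7 = 43 → 0x2b << 1 → word 0x57
word = 0x57 → little-endian bytes:
  [0]=0x57

57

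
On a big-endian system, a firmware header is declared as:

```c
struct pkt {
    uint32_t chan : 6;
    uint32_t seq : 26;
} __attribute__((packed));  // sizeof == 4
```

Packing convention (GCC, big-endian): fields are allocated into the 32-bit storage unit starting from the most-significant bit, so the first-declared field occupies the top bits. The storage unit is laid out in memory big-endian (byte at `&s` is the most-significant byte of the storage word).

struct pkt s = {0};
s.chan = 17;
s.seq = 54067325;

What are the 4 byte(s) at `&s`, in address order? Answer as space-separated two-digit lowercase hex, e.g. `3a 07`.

chan:6 = 17 → 0x11 << 26 → word 0x44000000
seq:26 = 54067325 → 0x339007d << 0 → word 0x4739007d
word = 0x4739007d → big-endian bytes:
  [0]=0x47  [1]=0x39  [2]=0x00  [3]=0x7d

47 39 00 7d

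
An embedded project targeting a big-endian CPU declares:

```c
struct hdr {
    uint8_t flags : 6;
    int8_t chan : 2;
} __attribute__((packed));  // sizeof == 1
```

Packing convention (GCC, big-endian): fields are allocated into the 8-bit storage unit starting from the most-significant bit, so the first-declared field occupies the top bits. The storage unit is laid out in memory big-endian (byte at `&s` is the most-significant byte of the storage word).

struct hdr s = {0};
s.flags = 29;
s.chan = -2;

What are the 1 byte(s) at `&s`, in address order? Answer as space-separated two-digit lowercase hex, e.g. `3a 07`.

flags (6b) val=29 bits=0x1d at bit 2: 0x74
chan (2b) val=-2 bits=0x2 at bit 0: 0x76
word = 0x76 → big-endian bytes:
  [0]=0x76

76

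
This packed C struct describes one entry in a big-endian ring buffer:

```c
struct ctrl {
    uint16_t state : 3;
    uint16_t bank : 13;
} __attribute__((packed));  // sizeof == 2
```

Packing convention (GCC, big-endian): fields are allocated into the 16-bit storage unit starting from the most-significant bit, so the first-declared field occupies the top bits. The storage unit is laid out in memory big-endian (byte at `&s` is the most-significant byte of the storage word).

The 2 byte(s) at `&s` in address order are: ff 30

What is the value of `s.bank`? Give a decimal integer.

[0]=0xff [1]=0x30 (big-endian) → word 0xff30
state [13+:3] = (word>>13) & 0x7 = 7
bank [0+:13] = (word>>0) & 0x1fff = 7984  ←

7984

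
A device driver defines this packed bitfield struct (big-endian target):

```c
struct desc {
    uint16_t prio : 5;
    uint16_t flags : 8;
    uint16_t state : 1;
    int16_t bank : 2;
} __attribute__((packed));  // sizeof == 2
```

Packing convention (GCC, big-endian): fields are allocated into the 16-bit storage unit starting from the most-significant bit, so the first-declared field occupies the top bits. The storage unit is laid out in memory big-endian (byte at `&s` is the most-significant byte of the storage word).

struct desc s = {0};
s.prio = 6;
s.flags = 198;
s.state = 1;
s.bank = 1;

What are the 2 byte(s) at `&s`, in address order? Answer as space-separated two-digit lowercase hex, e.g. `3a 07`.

36 35

prio (5b) val=6 bits=0x6 at bit 11: 0x3000
flags (8b) val=198 bits=0xc6 at bit 3: 0x3630
state (1b) val=1 bits=0x1 at bit 2: 0x3634
bank (2b) val=1 bits=0x1 at bit 0: 0x3635
word = 0x3635 → big-endian bytes:
  [0]=0x36  [1]=0x35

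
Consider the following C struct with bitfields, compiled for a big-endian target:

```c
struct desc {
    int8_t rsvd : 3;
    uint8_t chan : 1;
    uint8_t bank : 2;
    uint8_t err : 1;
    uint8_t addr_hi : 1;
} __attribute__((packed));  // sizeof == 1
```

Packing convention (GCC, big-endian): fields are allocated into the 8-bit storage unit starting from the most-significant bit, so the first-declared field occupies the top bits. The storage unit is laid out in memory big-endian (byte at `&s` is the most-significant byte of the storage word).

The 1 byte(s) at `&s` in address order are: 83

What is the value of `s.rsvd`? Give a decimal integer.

-4

[0]=0x83 (big-endian) → word 0x83
rsvd:3 @ bit 5 → (0x83>>5)&0x7 = 0x4  ←
chan:1 @ bit 4 → (0x83>>4)&0x1 = 0x0
bank:2 @ bit 2 → (0x83>>2)&0x3 = 0x0
err:1 @ bit 1 → (0x83>>1)&0x1 = 0x1
addr_hi:1 @ bit 0 → (0x83>>0)&0x1 = 0x1
rsvd signed 3b, MSB=1: 4 - 8 = -4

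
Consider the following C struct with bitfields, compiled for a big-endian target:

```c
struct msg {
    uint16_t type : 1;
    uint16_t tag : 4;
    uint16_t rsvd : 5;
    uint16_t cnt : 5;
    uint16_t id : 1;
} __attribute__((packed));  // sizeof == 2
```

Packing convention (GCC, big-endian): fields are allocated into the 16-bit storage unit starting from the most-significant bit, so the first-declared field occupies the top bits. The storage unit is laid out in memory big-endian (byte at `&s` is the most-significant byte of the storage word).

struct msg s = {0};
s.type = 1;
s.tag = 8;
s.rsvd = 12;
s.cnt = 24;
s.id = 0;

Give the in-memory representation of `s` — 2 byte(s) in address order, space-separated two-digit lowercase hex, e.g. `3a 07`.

c3 30

type:1 = 1 → 0x1 << 15 → word 0x8000
tag:4 = 8 → 0x8 << 11 → word 0xc000
rsvd:5 = 12 → 0xc << 6 → word 0xc300
cnt:5 = 24 → 0x18 << 1 → word 0xc330
id:1 = 0 → 0x0 << 0 → word 0xc330
word = 0xc330 → big-endian bytes:
  [0]=0xc3  [1]=0x30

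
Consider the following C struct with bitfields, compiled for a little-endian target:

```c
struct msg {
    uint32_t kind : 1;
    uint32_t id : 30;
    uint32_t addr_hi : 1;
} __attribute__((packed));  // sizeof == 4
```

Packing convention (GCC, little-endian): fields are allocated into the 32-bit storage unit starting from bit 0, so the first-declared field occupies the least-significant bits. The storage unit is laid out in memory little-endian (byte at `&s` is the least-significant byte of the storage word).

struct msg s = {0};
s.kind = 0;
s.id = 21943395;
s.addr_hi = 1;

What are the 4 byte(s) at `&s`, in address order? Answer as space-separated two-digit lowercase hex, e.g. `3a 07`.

[0+:1] kind=0 & 0x1 = 0x0; word=0x00000000
[1+:30] id=21943395 & 0x3fffffff = 0x14ed463; word=0x029da8c6
[31+:1] addr_hi=1 & 0x1 = 0x1; word=0x829da8c6
word = 0x829da8c6 → little-endian bytes:
  [0]=0xc6  [1]=0xa8  [2]=0x9d  [3]=0x82

c6 a8 9d 82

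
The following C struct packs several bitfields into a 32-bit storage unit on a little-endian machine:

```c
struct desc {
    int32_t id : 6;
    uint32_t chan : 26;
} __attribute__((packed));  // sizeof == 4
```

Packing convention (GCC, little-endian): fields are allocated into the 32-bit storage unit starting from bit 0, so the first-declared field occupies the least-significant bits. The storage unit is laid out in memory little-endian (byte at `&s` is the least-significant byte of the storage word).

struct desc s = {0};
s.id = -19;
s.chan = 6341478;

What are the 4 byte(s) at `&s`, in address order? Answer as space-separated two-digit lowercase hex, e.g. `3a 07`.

id (6b) val=-19 bits=0x2d at bit 0: 0x0000002d
chan (26b) val=6341478 bits=0x60c366 at bit 6: 0x1830d9ad
word = 0x1830d9ad → little-endian bytes:
  [0]=0xad  [1]=0xd9  [2]=0x30  [3]=0x18

ad d9 30 18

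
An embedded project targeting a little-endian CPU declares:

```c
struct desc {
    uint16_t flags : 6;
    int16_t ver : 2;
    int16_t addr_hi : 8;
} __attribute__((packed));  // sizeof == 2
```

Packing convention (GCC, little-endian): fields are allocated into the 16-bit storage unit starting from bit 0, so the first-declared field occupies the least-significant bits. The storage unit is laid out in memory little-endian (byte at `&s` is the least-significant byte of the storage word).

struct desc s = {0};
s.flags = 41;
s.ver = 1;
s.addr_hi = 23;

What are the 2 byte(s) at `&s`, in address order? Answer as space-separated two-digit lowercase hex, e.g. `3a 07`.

69 17

[0+:6] flags=41 & 0x3f = 0x29; word=0x0029
[6+:2] ver=1 & 0x3 = 0x1; word=0x0069
[8+:8] addr_hi=23 & 0xff = 0x17; word=0x1769
word = 0x1769 → little-endian bytes:
  [0]=0x69  [1]=0x17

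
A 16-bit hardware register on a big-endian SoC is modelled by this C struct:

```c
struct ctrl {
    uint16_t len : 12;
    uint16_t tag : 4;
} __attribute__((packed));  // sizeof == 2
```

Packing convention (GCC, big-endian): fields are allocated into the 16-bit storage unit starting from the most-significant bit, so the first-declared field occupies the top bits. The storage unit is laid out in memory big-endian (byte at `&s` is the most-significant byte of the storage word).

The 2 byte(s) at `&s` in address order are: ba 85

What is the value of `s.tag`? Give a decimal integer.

5

[0]=0xba [1]=0x85 (big-endian) → word 0xba85
len [4+:12] = (word>>4) & 0xfff = 2984
tag [0+:4] = (word>>0) & 0xf = 5  ←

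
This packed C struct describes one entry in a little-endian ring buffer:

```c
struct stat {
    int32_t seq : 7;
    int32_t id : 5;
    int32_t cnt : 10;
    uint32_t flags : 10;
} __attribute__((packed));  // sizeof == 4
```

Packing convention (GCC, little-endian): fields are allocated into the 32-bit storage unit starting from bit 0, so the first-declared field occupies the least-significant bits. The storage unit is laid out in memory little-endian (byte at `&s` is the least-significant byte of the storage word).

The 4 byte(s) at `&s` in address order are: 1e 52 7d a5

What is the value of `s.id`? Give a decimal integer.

[0]=0x1e [1]=0x52 [2]=0x7d [3]=0xa5 (little-endian) → word 0xa57d521e
seq [0+:7] = (word>>0) & 0x7f = 30
id [7+:5] = (word>>7) & 0x1f = 4  ←
cnt [12+:10] = (word>>12) & 0x3ff = 981
flags [22+:10] = (word>>22) & 0x3ff = 661
id signed 5b, MSB=0: value = 4

4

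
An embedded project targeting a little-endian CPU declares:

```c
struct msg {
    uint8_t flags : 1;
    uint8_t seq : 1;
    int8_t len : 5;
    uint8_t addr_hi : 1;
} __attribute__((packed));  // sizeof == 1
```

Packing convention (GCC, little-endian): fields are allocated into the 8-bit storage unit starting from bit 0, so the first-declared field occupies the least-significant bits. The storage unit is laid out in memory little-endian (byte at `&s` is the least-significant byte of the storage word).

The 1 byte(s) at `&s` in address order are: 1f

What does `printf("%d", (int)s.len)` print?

7

[0]=0x1f (little-endian) → word 0x1f
flags:1 @ bit 0 → (0x1f>>0)&0x1 = 0x1
seq:1 @ bit 1 → (0x1f>>1)&0x1 = 0x1
len:5 @ bit 2 → (0x1f>>2)&0x1f = 0x7  ←
addr_hi:1 @ bit 7 → (0x1f>>7)&0x1 = 0x0
len signed 5b, MSB=0: value = 7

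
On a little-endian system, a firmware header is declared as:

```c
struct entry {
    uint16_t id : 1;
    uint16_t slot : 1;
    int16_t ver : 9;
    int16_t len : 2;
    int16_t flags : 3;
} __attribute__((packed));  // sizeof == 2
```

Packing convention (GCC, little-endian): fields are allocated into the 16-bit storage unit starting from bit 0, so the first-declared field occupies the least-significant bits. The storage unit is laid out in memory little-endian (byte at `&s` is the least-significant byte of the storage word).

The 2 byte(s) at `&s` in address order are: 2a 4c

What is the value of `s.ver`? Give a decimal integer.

-246

[0]=0x2a [1]=0x4c (little-endian) → word 0x4c2a
id:1 @ bit 0 → (0x4c2a>>0)&0x1 = 0x0
slot:1 @ bit 1 → (0x4c2a>>1)&0x1 = 0x1
ver:9 @ bit 2 → (0x4c2a>>2)&0x1ff = 0x10a  ←
len:2 @ bit 11 → (0x4c2a>>11)&0x3 = 0x1
flags:3 @ bit 13 → (0x4c2a>>13)&0x7 = 0x2
ver signed 9b, MSB=1: 266 - 512 = -246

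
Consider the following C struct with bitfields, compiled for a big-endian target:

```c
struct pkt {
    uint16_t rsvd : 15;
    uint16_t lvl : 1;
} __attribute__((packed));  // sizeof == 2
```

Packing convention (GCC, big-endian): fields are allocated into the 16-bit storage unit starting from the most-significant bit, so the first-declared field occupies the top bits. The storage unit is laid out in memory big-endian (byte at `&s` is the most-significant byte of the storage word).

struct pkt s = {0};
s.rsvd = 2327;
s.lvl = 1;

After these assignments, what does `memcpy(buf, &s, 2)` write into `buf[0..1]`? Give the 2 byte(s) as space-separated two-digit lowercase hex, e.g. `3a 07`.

rsvd (15b) val=2327 bits=0x917 at bit 1: 0x122e
lvl (1b) val=1 bits=0x1 at bit 0: 0x122f
word = 0x122f → big-endian bytes:
  [0]=0x12  [1]=0x2f

12 2f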